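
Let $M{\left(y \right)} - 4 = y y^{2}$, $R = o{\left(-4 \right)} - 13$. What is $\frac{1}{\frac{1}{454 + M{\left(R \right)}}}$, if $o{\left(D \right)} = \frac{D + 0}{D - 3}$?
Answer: $- \frac{501409}{343} \approx -1461.8$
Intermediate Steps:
$o{\left(D \right)} = \frac{D}{-3 + D}$
$R = - \frac{87}{7}$ ($R = - \frac{4}{-3 - 4} - 13 = - \frac{4}{-7} - 13 = \left(-4\right) \left(- \frac{1}{7}\right) - 13 = \frac{4}{7} - 13 = - \frac{87}{7} \approx -12.429$)
$M{\left(y \right)} = 4 + y^{3}$ ($M{\left(y \right)} = 4 + y y^{2} = 4 + y^{3}$)
$\frac{1}{\frac{1}{454 + M{\left(R \right)}}} = \frac{1}{\frac{1}{454 + \left(4 + \left(- \frac{87}{7}\right)^{3}\right)}} = \frac{1}{\frac{1}{454 + \left(4 - \frac{658503}{343}\right)}} = \frac{1}{\frac{1}{454 - \frac{657131}{343}}} = \frac{1}{\frac{1}{- \frac{501409}{343}}} = \frac{1}{- \frac{343}{501409}} = - \frac{501409}{343}$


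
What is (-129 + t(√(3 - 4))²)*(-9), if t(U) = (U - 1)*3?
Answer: 1161 + 162*I ≈ 1161.0 + 162.0*I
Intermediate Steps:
t(U) = -3 + 3*U (t(U) = (-1 + U)*3 = -3 + 3*U)
(-129 + t(√(3 - 4))²)*(-9) = (-129 + (-3 + 3*√(3 - 4))²)*(-9) = (-129 + (-3 + 3*√(-1))²)*(-9) = (-129 + (-3 + 3*I)²)*(-9) = 1161 - 9*(-3 + 3*I)²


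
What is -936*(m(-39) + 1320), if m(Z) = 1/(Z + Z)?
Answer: -1235508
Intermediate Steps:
m(Z) = 1/(2*Z)
-936*(m(-39) + 1320) = -936*((½)/(-39) + 1320) = -936*((½)*(-1/39) + 1320) = -936*(-1/78 + 1320) = -936*102959/78 = -1235508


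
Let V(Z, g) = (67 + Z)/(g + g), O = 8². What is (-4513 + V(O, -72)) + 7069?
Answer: 367933/144 ≈ 2555.1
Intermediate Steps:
O = 64
V(Z, g) = (67 + Z)/(2*g) (V(Z, g) = (67 + Z)/((2*g)) = (67 + Z)*(1/(2*g)) = (67 + Z)/(2*g))
(-4513 + V(O, -72)) + 7069 = (-4513 + (½)*(67 + 64)/(-72)) + 7069 = (-4513 + (½)*(-1/72)*131) + 7069 = (-4513 - 131/144) + 7069 = -650003/144 + 7069 = 367933/144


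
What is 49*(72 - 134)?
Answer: -3038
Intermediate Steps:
49*(72 - 134) = 49*(-62) = -3038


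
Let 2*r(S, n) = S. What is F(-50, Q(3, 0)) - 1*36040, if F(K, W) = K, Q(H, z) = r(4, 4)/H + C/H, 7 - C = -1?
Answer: -36090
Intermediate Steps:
C = 8 (C = 7 - 1*(-1) = 7 + 1 = 8)
r(S, n) = S/2
Q(H, z) = 10/H (Q(H, z) = ((1/2)*4)/H + 8/H = 2/H + 8/H = 10/H)
F(-50, Q(3, 0)) - 1*36040 = -50 - 1*36040 = -50 - 36040 = -36090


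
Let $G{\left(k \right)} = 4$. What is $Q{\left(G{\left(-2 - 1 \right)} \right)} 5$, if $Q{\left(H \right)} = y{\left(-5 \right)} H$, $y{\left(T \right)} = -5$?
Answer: $-100$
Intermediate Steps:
$Q{\left(H \right)} = - 5 H$
$Q{\left(G{\left(-2 - 1 \right)} \right)} 5 = \left(-5\right) 4 \cdot 5 = \left(-20\right) 5 = -100$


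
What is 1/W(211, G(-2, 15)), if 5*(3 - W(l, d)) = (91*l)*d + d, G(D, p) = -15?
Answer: 1/57609 ≈ 1.7358e-5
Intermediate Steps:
W(l, d) = 3 - d/5 - 91*d*l/5 (W(l, d) = 3 - ((91*l)*d + d)/5 = 3 - (91*d*l + d)/5 = 3 - (d + 91*d*l)/5 = 3 + (-d/5 - 91*d*l/5) = 3 - d/5 - 91*d*l/5)
1/W(211, G(-2, 15)) = 1/(3 - 1/5*(-15) - 91/5*(-15)*211) = 1/(3 + 3 + 57603) = 1/57609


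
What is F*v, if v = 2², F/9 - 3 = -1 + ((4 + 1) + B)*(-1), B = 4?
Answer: -252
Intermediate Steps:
F = -63 (F = 27 + 9*(-1 + ((4 + 1) + 4)*(-1)) = 27 + 9*(-1 + (5 + 4)*(-1)) = 27 + 9*(-1 + 9*(-1)) = 27 + 9*(-1 - 9) = 27 + 9*(-10) = 27 - 90 = -63)
v = 4
F*v = -63*4 = -252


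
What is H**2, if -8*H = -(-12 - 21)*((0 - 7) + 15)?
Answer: 1089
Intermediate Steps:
H = -33 (H = -(-1)*(-12 - 21)*((0 - 7) + 15)/8 = -(-1)*(-33*(-7 + 15))/8 = -(-1)*(-33*8)/8 = -(-1)*(-264)/8 = -1/8*264 = -33)
H**2 = (-33)**2 = 1089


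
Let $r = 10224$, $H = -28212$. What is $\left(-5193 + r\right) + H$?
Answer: $-23181$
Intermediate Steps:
$\left(-5193 + r\right) + H = \left(-5193 + 10224\right) - 28212 = 5031 - 28212 = -23181$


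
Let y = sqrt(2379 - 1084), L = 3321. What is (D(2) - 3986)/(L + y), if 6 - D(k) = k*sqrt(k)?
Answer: -(3980 + 2*sqrt(2))/(3321 + sqrt(1295)) ≈ -1.1864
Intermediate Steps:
D(k) = 6 - k**(3/2) (D(k) = 6 - k*sqrt(k) = 6 - k**(3/2))
y = sqrt(1295) ≈ 35.986
(D(2) - 3986)/(L + y) = ((6 - 2**(3/2)) - 3986)/(3321 + sqrt(1295)) = ((6 - 2*sqrt(2)) - 3986)/(3321 + sqrt(1295)) = (-3980 - 2*sqrt(2))/(3321 + sqrt(1295))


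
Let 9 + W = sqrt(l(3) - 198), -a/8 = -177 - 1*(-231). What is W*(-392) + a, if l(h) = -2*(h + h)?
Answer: 3096 - 392*I*sqrt(210) ≈ 3096.0 - 5680.6*I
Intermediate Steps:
l(h) = -4*h
a = -432 (a = -8*(-177 - 1*(-231)) = -8*(-177 + 231) = -8*54 = -432)
W = -9 + I*sqrt(210) (W = -9 + sqrt(-4*3 - 198) = -9 + sqrt(-12 - 198) = -9 + sqrt(-210) = -9 + I*sqrt(210) ≈ -9.0 + 14.491*I)
W*(-392) + a = (-9 + I*sqrt(210))*(-392) - 432 = (3528 - 392*I*sqrt(210)) - 432 = 3096 - 392*I*sqrt(210)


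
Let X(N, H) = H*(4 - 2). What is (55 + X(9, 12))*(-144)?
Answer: -11376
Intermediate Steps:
X(N, H) = 2*H (X(N, H) = H*2 = 2*H)
(55 + X(9, 12))*(-144) = (55 + 2*12)*(-144) = (55 + 24)*(-144) = 79*(-144) = -11376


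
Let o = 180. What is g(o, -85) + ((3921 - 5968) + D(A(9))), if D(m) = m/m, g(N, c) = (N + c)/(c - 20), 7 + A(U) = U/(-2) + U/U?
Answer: -42985/21 ≈ -2046.9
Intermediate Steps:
A(U) = -6 - U/2 (A(U) = -7 + (U/(-2) + U/U) = -7 + (U*(-1/2) + 1) = -7 + (-U/2 + 1) = -7 + (1 - U/2) = -6 - U/2)
g(N, c) = (N + c)/(-20 + c)
D(m) = 1
g(o, -85) + ((3921 - 5968) + D(A(9))) = (180 - 85)/(-20 - 85) + ((3921 - 5968) + 1) = 95/(-105) + (-2047 + 1) = -1/105*95 - 2046 = -19/21 - 2046 = -42985/21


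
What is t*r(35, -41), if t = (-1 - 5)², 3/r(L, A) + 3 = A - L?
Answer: -108/79 ≈ -1.3671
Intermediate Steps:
r(L, A) = 3/(-3 + A - L) (r(L, A) = 3/(-3 + (A - L)) = 3/(-3 + A - L))
t = 36 (t = (-6)² = 36)
t*r(35, -41) = 36*(3/(-3 - 41 - 1*35)) = 36*(3/(-3 - 41 - 35)) = 36*(3/(-79)) = 36*(3*(-1/79)) = 36*(-3/79) = -108/79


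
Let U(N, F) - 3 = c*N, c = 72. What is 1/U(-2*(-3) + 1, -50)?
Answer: 1/507 ≈ 0.0019724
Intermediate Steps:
U(N, F) = 3 + 72*N
1/U(-2*(-3) + 1, -50) = 1/(3 + 72*(-2*(-3) + 1)) = 1/(3 + 72*(6 + 1)) = 1/(3 + 72*7) = 1/(3 + 504) = 1/507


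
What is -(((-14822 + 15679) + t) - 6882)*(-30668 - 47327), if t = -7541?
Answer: -1058080170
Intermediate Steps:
-(((-14822 + 15679) + t) - 6882)*(-30668 - 47327) = -(((-14822 + 15679) - 7541) - 6882)*(-30668 - 47327) = -((857 - 7541) - 6882)*(-77995) = -(-6684 - 6882)*(-77995) = -(-13566)*(-77995) = -1*1058080170 = -1058080170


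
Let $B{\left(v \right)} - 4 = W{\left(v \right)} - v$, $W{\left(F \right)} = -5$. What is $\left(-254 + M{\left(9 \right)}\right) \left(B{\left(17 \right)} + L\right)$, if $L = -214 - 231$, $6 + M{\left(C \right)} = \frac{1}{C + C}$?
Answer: $\frac{2166377}{18} \approx 1.2035 \cdot 10^{5}$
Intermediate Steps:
$B{\left(v \right)} = -1 - v$ ($B{\left(v \right)} = 4 - \left(5 + v\right) = -1 - v$)
$M{\left(C \right)} = -6 + \frac{1}{2 C}$ ($M{\left(C \right)} = -6 + \frac{1}{C + C} = -6 + \frac{1}{2 C}$)
$L = -445$
$\left(-254 + M{\left(9 \right)}\right) \left(B{\left(17 \right)} + L\right) = \left(-254 - \left(6 - \frac{1}{2 \cdot 9}\right)\right) \left(\left(-1 - 17\right) - 445\right) = \left(-254 + \left(-6 + \frac{1}{2} \cdot \frac{1}{9}\right)\right) \left(\left(-1 - 17\right) - 445\right) = \left(-254 + \left(-6 + \frac{1}{18}\right)\right) \left(-18 - 445\right) = \left(-254 - \frac{107}{18}\right) \left(-463\right) = \left(- \frac{4679}{18}\right) \left(-463\right) = \frac{2166377}{18}$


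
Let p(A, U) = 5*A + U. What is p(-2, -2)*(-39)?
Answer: 468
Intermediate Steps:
p(A, U) = U + 5*A
p(-2, -2)*(-39) = (-2 + 5*(-2))*(-39) = (-2 - 10)*(-39) = -12*(-39) = 468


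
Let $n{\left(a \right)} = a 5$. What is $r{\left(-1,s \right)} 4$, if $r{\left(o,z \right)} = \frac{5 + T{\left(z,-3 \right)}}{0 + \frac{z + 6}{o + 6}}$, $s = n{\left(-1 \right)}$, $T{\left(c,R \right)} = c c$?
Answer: $600$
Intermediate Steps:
$n{\left(a \right)} = 5 a$
$T{\left(c,R \right)} = c^{2}$
$s = -5$ ($s = 5 \left(-1\right) = -5$)
$r{\left(o,z \right)} = \frac{\left(5 + z^{2}\right) \left(6 + o\right)}{6 + z}$ ($r{\left(o,z \right)} = \frac{5 + z^{2}}{0 + \frac{z + 6}{o + 6}} = \frac{5 + z^{2}}{0 + \frac{6 + z}{6 + o}} = \frac{5 + z^{2}}{\frac{1}{6 + o} \left(6 + z\right)} = \left(5 + z^{2}\right) \frac{6 + o}{6 + z} = \frac{\left(5 + z^{2}\right) \left(6 + o\right)}{6 + z}$)
$r{\left(-1,s \right)} 4 = \frac{30 + 5 \left(-1\right) + 6 \left(-5\right)^{2} - \left(-5\right)^{2}}{6 - 5} \cdot 4 = \frac{30 - 5 + 6 \cdot 25 - 25}{1} \cdot 4 = 1 \left(30 - 5 + 150 - 25\right) 4 = 1 \cdot 150 \cdot 4 = 150 \cdot 4 = 600$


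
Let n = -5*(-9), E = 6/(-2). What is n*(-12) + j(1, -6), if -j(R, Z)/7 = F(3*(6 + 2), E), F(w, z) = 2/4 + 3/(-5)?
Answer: -5393/10 ≈ -539.30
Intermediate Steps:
E = -3 (E = 6*(-½) = -3)
F(w, z) = -⅒ (F(w, z) = 2*(¼) + 3*(-⅕) = ½ - ⅗ = -⅒)
j(R, Z) = 7/10 (j(R, Z) = -7*(-⅒) = 7/10)
n = 45
n*(-12) + j(1, -6) = 45*(-12) + 7/10 = -540 + 7/10 = -5393/10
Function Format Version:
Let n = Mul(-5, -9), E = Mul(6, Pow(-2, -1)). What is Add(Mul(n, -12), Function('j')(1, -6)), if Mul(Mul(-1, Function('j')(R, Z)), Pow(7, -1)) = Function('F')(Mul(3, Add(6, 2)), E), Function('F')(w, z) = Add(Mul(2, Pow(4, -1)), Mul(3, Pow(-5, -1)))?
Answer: Rational(-5393, 10) ≈ -539.30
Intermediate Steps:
E = -3 (E = Mul(6, Rational(-1, 2)) = -3)
Function('F')(w, z) = Rational(-1, 10) (Function('F')(w, z) = Add(Mul(2, Rational(1, 4)), Mul(3, Rational(-1, 5))) = Add(Rational(1, 2), Rational(-3, 5)) = Rational(-1, 10))
Function('j')(R, Z) = Rational(7, 10) (Function('j')(R, Z) = Mul(-7, Rational(-1, 10)) = Rational(7, 10))
n = 45
Add(Mul(n, -12), Function('j')(1, -6)) = Add(Mul(45, -12), Rational(7, 10)) = Add(-540, Rational(7, 10)) = Rational(-5393, 10)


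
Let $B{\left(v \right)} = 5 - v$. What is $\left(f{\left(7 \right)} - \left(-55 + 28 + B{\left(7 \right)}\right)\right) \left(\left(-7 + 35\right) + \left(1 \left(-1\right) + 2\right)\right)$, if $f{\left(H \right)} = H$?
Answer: $1044$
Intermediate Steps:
$\left(f{\left(7 \right)} - \left(-55 + 28 + B{\left(7 \right)}\right)\right) \left(\left(-7 + 35\right) + \left(1 \left(-1\right) + 2\right)\right) = \left(7 - \left(-50 - 7 + 28\right)\right) \left(\left(-7 + 35\right) + \left(1 \left(-1\right) + 2\right)\right) = \left(7 + \left(55 - \left(\left(5 - 7\right) + 28\right)\right)\right) \left(28 + \left(-1 + 2\right)\right) = \left(7 + \left(55 - \left(-2 + 28\right)\right)\right) \left(28 + 1\right) = \left(7 + \left(55 - 26\right)\right) 29 = \left(7 + 29\right) 29 = 36 \cdot 29 = 1044$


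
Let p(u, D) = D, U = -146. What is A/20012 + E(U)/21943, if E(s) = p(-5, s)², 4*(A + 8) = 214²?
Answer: 677625655/439123316 ≈ 1.5431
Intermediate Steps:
A = 11441 (A = -8 + (¼)*214² = -8 + (¼)*45796 = -8 + 11449 = 11441)
E(s) = s²
A/20012 + E(U)/21943 = 11441/20012 + (-146)²/21943 = 11441*(1/20012) + 21316*(1/21943) = 11441/20012 + 21316/21943 = 677625655/439123316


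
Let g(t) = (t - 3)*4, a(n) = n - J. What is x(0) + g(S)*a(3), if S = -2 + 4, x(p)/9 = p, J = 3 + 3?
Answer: 12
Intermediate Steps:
J = 6
x(p) = 9*p
a(n) = -6 + n (a(n) = n - 1*6 = n - 6 = -6 + n)
S = 2
g(t) = -12 + 4*t (g(t) = (-3 + t)*4 = -12 + 4*t)
x(0) + g(S)*a(3) = 9*0 + (-12 + 4*2)*(-6 + 3) = 0 + (-12 + 8)*(-3) = 0 - 4*(-3) = 0 + 12 = 12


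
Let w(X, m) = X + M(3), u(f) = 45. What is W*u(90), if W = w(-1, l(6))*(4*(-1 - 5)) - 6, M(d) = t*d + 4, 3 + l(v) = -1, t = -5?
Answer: 12690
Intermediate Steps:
l(v) = -4 (l(v) = -3 - 1 = -4)
M(d) = 4 - 5*d (M(d) = -5*d + 4 = 4 - 5*d)
w(X, m) = -11 + X (w(X, m) = X + (4 - 5*3) = X + (4 - 15) = X - 11 = -11 + X)
W = 282 (W = (-11 - 1)*(4*(-1 - 5)) - 6 = -48*(-6) - 6 = -12*(-24) - 6 = 288 - 6 = 282)
W*u(90) = 282*45 = 12690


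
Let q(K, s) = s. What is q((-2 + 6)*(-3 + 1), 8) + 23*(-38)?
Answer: -866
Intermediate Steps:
q((-2 + 6)*(-3 + 1), 8) + 23*(-38) = 8 + 23*(-38) = 8 - 874 = -866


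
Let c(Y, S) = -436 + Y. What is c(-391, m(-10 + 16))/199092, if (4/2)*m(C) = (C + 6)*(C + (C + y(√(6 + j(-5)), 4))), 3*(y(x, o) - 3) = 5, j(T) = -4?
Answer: -827/199092 ≈ -0.0041539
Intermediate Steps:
y(x, o) = 14/3 (y(x, o) = 3 + (⅓)*5 = 3 + 5/3 = 14/3)
m(C) = (6 + C)*(14/3 + 2*C)/2 (m(C) = ((C + 6)*(C + (C + 14/3)))/2 = ((6 + C)*(C + (14/3 + C)))/2 = ((6 + C)*(14/3 + 2*C))/2 = (6 + C)*(14/3 + 2*C)/2)
c(-391, m(-10 + 16))/199092 = (-436 - 391)/199092 = -827*1/199092 = -827/199092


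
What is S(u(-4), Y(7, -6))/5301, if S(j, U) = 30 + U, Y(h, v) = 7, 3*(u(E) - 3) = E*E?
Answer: 37/5301 ≈ 0.0069798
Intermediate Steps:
u(E) = 3 + E²/3 (u(E) = 3 + (E*E)/3 = 3 + E²/3)
S(u(-4), Y(7, -6))/5301 = (30 + 7)/5301 = 37*(1/5301) = 37/5301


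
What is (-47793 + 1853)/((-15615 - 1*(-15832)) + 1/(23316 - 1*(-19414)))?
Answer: -1963016200/9272411 ≈ -211.71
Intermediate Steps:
(-47793 + 1853)/((-15615 - 1*(-15832)) + 1/(23316 - 1*(-19414))) = -45940/((-15615 + 15832) + 1/(23316 + 19414)) = -45940/(217 + 1/42730) = -45940/9272411/42730 = -45940*42730/9272411 = -1963016200/9272411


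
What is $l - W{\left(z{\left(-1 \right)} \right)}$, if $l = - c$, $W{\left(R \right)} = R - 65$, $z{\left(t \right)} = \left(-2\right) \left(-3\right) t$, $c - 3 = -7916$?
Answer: $7984$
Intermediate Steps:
$c = -7913$ ($c = 3 - 7916 = -7913$)
$z{\left(t \right)} = 6 t$
$W{\left(R \right)} = -65 + R$
$l = 7913$ ($l = \left(-1\right) \left(-7913\right) = 7913$)
$l - W{\left(z{\left(-1 \right)} \right)} = 7913 - \left(-65 + 6 \left(-1\right)\right) = 7913 - \left(-65 - 6\right) = 7913 - -71 = 7913 + 71 = 7984$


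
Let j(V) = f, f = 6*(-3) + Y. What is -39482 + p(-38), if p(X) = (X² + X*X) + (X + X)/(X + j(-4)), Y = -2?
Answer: -1061188/29 ≈ -36593.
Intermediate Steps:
f = -20 (f = 6*(-3) - 2 = -18 - 2 = -20)
j(V) = -20
p(X) = 2*X² + 2*X/(-20 + X) (p(X) = (X² + X*X) + (X + X)/(X - 20) = (X² + X²) + (2*X)/(-20 + X) = 2*X² + 2*X/(-20 + X))
-39482 + p(-38) = -39482 + 2*(-38)*(1 + (-38)² - 20*(-38))/(-20 - 38) = -39482 + 2*(-38)*(1 + 1444 + 760)/(-58) = -39482 + 2*(-38)*(-1/58)*2205 = -39482 + 83790/29 = -1061188/29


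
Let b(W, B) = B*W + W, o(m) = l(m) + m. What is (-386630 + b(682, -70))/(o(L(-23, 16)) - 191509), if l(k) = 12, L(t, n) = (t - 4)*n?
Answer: 433688/191929 ≈ 2.2596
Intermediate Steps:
L(t, n) = n*(-4 + t) (L(t, n) = (-4 + t)*n = n*(-4 + t))
o(m) = 12 + m
b(W, B) = W + B*W
(-386630 + b(682, -70))/(o(L(-23, 16)) - 191509) = (-386630 + 682*(1 - 70))/((12 + 16*(-4 - 23)) - 191509) = (-386630 + 682*(-69))/((12 + 16*(-27)) - 191509) = (-386630 - 47058)/((12 - 432) - 191509) = -433688/(-420 - 191509) = -433688/(-191929) = -433688*(-1/191929) = 433688/191929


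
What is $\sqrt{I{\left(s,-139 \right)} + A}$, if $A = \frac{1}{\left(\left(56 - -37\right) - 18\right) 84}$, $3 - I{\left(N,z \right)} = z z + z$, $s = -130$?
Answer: $\frac{i \sqrt{845793893}}{210} \approx 138.49 i$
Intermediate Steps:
$I{\left(N,z \right)} = 3 - z - z^{2}$ ($I{\left(N,z \right)} = 3 - \left(z z + z\right) = 3 - \left(z^{2} + z\right) = 3 - \left(z + z^{2}\right) = 3 - z - z^{2}$)
$A = \frac{1}{6300}$ ($A = \frac{1}{\left(\left(56 + 37\right) - 18\right) 84} = \frac{1}{\left(93 - 18\right) 84} = \frac{1}{75 \cdot 84} = \frac{1}{6300} \approx 0.00015873$)
$\sqrt{I{\left(s,-139 \right)} + A} = \sqrt{\left(3 - -139 - \left(-139\right)^{2}\right) + \frac{1}{6300}} = \sqrt{\left(3 + 139 - 19321\right) + \frac{1}{6300}} = \sqrt{-19179 + \frac{1}{6300}} = \sqrt{- \frac{120827699}{6300}} = \frac{i \sqrt{845793893}}{210}$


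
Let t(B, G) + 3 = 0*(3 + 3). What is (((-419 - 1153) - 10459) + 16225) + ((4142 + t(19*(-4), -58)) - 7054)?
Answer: 1279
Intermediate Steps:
t(B, G) = -3 (t(B, G) = -3 + 0*(3 + 3) = -3 + 0*6 = -3 + 0 = -3)
(((-419 - 1153) - 10459) + 16225) + ((4142 + t(19*(-4), -58)) - 7054) = (((-419 - 1153) - 10459) + 16225) + ((4142 - 3) - 7054) = ((-1572 - 10459) + 16225) + (4139 - 7054) = (-12031 + 16225) - 2915 = 4194 - 2915 = 1279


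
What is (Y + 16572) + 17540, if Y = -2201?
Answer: 31911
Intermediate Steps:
(Y + 16572) + 17540 = (-2201 + 16572) + 17540 = 14371 + 17540 = 31911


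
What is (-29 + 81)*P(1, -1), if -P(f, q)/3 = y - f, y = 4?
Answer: -468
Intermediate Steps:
P(f, q) = -12 + 3*f (P(f, q) = -3*(4 - f) = -12 + 3*f)
(-29 + 81)*P(1, -1) = (-29 + 81)*(-12 + 3*1) = 52*(-12 + 3) = 52*(-9) = -468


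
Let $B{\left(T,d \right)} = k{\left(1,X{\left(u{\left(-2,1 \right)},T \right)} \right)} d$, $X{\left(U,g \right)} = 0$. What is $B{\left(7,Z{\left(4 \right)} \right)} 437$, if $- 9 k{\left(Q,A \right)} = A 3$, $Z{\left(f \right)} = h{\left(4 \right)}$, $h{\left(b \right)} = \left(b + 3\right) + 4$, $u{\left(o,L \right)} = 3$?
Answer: $0$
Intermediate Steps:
$h{\left(b \right)} = 7 + b$ ($h{\left(b \right)} = \left(3 + b\right) + 4 = 7 + b$)
$Z{\left(f \right)} = 11$ ($Z{\left(f \right)} = 7 + 4 = 11$)
$k{\left(Q,A \right)} = - \frac{A}{3}$ ($k{\left(Q,A \right)} = - \frac{A 3}{9} = - \frac{3 A}{9} = - \frac{A}{3}$)
$B{\left(T,d \right)} = 0$ ($B{\left(T,d \right)} = \left(- \frac{1}{3}\right) 0 d = 0 d = 0$)
$B{\left(7,Z{\left(4 \right)} \right)} 437 = 0 \cdot 437 = 0$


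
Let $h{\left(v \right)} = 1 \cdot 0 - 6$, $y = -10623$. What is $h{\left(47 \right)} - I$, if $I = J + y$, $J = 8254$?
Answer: $2363$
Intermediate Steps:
$h{\left(v \right)} = -6$ ($h{\left(v \right)} = 0 - 6 = -6$)
$I = -2369$ ($I = 8254 - 10623 = -2369$)
$h{\left(47 \right)} - I = -6 - -2369 = -6 + 2369 = 2363$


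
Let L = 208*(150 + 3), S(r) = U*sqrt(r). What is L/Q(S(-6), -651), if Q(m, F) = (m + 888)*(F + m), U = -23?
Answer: -1027671216/18780210725 + 9637368*I*sqrt(6)/18780210725 ≈ -0.054721 + 0.001257*I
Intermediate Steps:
S(r) = -23*sqrt(r)
Q(m, F) = (888 + m)*(F + m)
L = 31824 (L = 208*153 = 31824)
L/Q(S(-6), -651) = 31824/((-23*I*sqrt(6))**2 + 888*(-651) + 888*(-23*I*sqrt(6)) - (-14973)*sqrt(-6)) = 31824/((-23*I*sqrt(6))**2 - 578088 + 888*(-23*I*sqrt(6)) - (-14973)*I*sqrt(6)) = 31824/(-3174 - 578088 - 20424*I*sqrt(6) + 14973*I*sqrt(6)) = 31824/(-581262 - 5451*I*sqrt(6))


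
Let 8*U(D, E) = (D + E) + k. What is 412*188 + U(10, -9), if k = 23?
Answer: 77459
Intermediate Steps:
U(D, E) = 23/8 + D/8 + E/8 (U(D, E) = ((D + E) + 23)/8 = (23 + D + E)/8 = 23/8 + D/8 + E/8)
412*188 + U(10, -9) = 412*188 + (23/8 + (1/8)*10 + (1/8)*(-9)) = 77456 + (23/8 + 5/4 - 9/8) = 77456 + 3 = 77459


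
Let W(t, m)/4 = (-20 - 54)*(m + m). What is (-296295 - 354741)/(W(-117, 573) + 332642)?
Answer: 325518/3287 ≈ 99.032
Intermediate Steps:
W(t, m) = -592*m (W(t, m) = 4*((-20 - 54)*(m + m)) = 4*(-148*m) = -592*m)
(-296295 - 354741)/(W(-117, 573) + 332642) = (-296295 - 354741)/(-592*573 + 332642) = -651036/(-339216 + 332642) = -651036/(-6574) = -651036*(-1/6574) = 325518/3287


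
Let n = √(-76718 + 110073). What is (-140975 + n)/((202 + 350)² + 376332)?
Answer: -140975/681036 + √33355/681036 ≈ -0.20673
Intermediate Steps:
n = √33355 ≈ 182.63
(-140975 + n)/((202 + 350)² + 376332) = (-140975 + √33355)/((202 + 350)² + 376332) = (-140975 + √33355)/(552² + 376332) = (-140975 + √33355)/(304704 + 376332) = (-140975 + √33355)/681036 = (-140975 + √33355)*(1/681036) = -140975/681036 + √33355/681036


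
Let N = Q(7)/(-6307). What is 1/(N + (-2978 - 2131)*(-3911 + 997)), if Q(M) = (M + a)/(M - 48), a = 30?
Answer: 258587/3849746544499 ≈ 6.7170e-8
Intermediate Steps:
Q(M) = (30 + M)/(-48 + M) (Q(M) = (M + 30)/(M - 48) = (30 + M)/(-48 + M))
N = 37/258587 (N = ((30 + 7)/(-48 + 7))/(-6307) = (37/(-41))*(-1/6307) = -1/41*37*(-1/6307) = -37/41*(-1/6307) = 37/258587 ≈ 0.00014309)
1/(N + (-2978 - 2131)*(-3911 + 997)) = 1/(37/258587 + (-2978 - 2131)*(-3911 + 997)) = 1/(37/258587 - 5109*(-2914)) = 1/(37/258587 + 14887626) = 1/(3849746544499/258587) = 258587/3849746544499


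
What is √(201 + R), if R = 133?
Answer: √334 ≈ 18.276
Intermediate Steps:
√(201 + R) = √(201 + 133) = √334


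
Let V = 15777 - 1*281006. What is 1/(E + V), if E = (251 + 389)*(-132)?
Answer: -1/349709 ≈ -2.8595e-6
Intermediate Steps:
V = -265229 (V = 15777 - 281006 = -265229)
E = -84480 (E = 640*(-132) = -84480)
1/(E + V) = 1/(-84480 - 265229) = 1/(-349709) = -1/349709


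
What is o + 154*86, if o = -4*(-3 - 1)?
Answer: 13260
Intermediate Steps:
o = 16 (o = -4*(-4) = 16)
o + 154*86 = 16 + 154*86 = 16 + 13244 = 13260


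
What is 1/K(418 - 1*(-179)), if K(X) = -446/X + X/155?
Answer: 92535/287279 ≈ 0.32211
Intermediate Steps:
K(X) = -446/X + X/155 (K(X) = -446/X + X*(1/155) = -446/X + X/155)
1/K(418 - 1*(-179)) = 1/(-446/(418 - 1*(-179)) + (418 - 1*(-179))/155) = 1/(-446/(418 + 179) + (418 + 179)/155) = 1/(-446/597 + (1/155)*597) = 1/(-446*1/597 + 597/155) = 1/(-446/597 + 597/155) = 1/(287279/92535) = 92535/287279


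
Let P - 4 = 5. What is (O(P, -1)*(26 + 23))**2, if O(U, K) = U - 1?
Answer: 153664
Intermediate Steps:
P = 9 (P = 4 + 5 = 9)
O(U, K) = -1 + U
(O(P, -1)*(26 + 23))**2 = ((-1 + 9)*(26 + 23))**2 = (8*49)**2 = 392**2 = 153664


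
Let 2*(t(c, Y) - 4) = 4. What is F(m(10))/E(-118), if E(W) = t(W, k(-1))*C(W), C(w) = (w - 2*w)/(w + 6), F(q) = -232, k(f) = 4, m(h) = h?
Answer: 6496/177 ≈ 36.701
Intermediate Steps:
t(c, Y) = 6 (t(c, Y) = 4 + (½)*4 = 4 + 2 = 6)
C(w) = -w/(6 + w) (C(w) = (-w)/(6 + w) = -w/(6 + w))
E(W) = -6*W/(6 + W) (E(W) = 6*(-W/(6 + W)) = -6*W/(6 + W))
F(m(10))/E(-118) = -232/((-6*(-118)/(6 - 118))) = -232/((-6*(-118)/(-112))) = -232/((-6*(-118)*(-1/112))) = -232/(-177/28) = -232*(-28/177) = 6496/177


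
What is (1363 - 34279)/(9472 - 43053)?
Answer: 32916/33581 ≈ 0.98020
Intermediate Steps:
(1363 - 34279)/(9472 - 43053) = -32916/(-33581) = -32916*(-1/33581) = 32916/33581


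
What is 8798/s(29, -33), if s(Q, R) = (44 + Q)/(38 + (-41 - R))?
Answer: 263940/73 ≈ 3615.6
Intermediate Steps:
s(Q, R) = (44 + Q)/(-3 - R)
8798/s(29, -33) = 8798/(((-44 - 1*29)/(3 - 33))) = 8798/(((-44 - 29)/(-30))) = 8798/((-1/30*(-73))) = 8798/(73/30) = 8798*(30/73) = 263940/73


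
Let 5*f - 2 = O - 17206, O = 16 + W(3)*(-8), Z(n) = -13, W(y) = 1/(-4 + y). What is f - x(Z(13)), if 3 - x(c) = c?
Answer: -3452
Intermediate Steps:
x(c) = 3 - c
O = 24 (O = 16 - 8/(-4 + 3) = 16 - 8/(-1) = 16 - 1*(-8) = 16 + 8 = 24)
f = -3436 (f = ⅖ + (24 - 17206)/5 = ⅖ + (⅕)*(-17182) = ⅖ - 17182/5 = -3436)
f - x(Z(13)) = -3436 - (3 - 1*(-13)) = -3436 - (3 + 13) = -3436 - 1*16 = -3436 - 16 = -3452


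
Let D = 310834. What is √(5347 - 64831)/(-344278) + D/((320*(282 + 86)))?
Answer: 155417/58880 - I*√14871/172139 ≈ 2.6396 - 0.00070842*I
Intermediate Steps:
√(5347 - 64831)/(-344278) + D/((320*(282 + 86))) = √(5347 - 64831)/(-344278) + 310834/((320*(282 + 86))) = √(-59484)*(-1/344278) + 310834/((320*368)) = (2*I*√14871)*(-1/344278) + 310834/117760 = -I*√14871/172139 + 310834*(1/117760) = -I*√14871/172139 + 155417/58880 = 155417/58880 - I*√14871/172139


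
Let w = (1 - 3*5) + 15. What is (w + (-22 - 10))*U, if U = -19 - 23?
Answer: 1302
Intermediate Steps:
U = -42
w = 1 (w = (1 - 15) + 15 = -14 + 15 = 1)
(w + (-22 - 10))*U = (1 + (-22 - 10))*(-42) = (1 - 32)*(-42) = -31*(-42) = 1302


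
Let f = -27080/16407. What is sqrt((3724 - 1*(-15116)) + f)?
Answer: 20*sqrt(1408635746)/5469 ≈ 137.25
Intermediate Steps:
f = -27080/16407 (f = -27080*1/16407 = -27080/16407 ≈ -1.6505)
sqrt((3724 - 1*(-15116)) + f) = sqrt((3724 - 1*(-15116)) - 27080/16407) = sqrt((3724 + 15116) - 27080/16407) = sqrt(18840 - 27080/16407) = sqrt(309080800/16407) = 20*sqrt(1408635746)/5469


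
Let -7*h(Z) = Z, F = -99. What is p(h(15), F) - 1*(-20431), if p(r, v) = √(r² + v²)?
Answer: 20431 + 3*√53386/7 ≈ 20530.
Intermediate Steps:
h(Z) = -Z/7
p(h(15), F) - 1*(-20431) = √((-⅐*15)² + (-99)²) - 1*(-20431) = √((-15/7)² + 9801) + 20431 = √(225/49 + 9801) + 20431 = √(480474/49) + 20431 = 3*√53386/7 + 20431 = 20431 + 3*√53386/7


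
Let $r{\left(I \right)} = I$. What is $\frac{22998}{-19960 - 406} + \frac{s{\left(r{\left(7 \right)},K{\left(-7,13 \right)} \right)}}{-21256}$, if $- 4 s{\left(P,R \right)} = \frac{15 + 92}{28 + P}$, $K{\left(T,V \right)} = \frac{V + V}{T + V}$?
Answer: $- \frac{34218094579}{30302978720} \approx -1.1292$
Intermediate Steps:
$K{\left(T,V \right)} = \frac{2 V}{T + V}$
$s{\left(P,R \right)} = - \frac{107}{4 \left(28 + P\right)}$ ($s{\left(P,R \right)} = - \frac{\left(15 + 92\right) \frac{1}{28 + P}}{4} = - \frac{107 \frac{1}{28 + P}}{4} = - \frac{107}{4 \left(28 + P\right)}$)
$\frac{22998}{-19960 - 406} + \frac{s{\left(r{\left(7 \right)},K{\left(-7,13 \right)} \right)}}{-21256} = \frac{22998}{-19960 - 406} + \frac{\left(-107\right) \frac{1}{112 + 4 \cdot 7}}{-21256} = \frac{22998}{-20366} + - \frac{107}{112 + 28} \left(- \frac{1}{21256}\right) = 22998 \left(- \frac{1}{20366}\right) + - \frac{107}{140} \left(- \frac{1}{21256}\right) = - \frac{11499}{10183} + \left(-107\right) \frac{1}{140} \left(- \frac{1}{21256}\right) = - \frac{11499}{10183} - - \frac{107}{2975840} = - \frac{11499}{10183} + \frac{107}{2975840} = - \frac{34218094579}{30302978720}$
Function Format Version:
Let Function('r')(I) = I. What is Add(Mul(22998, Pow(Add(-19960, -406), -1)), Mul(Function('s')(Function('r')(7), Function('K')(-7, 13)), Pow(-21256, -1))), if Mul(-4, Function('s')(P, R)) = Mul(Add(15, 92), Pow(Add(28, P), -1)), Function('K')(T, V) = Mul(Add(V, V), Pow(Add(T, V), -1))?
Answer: Rational(-34218094579, 30302978720) ≈ -1.1292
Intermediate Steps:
Function('K')(T, V) = Mul(2, V, Pow(Add(T, V), -1)) (Function('K')(T, V) = Mul(Mul(2, V), Pow(Add(T, V), -1)) = Mul(2, V, Pow(Add(T, V), -1)))
Function('s')(P, R) = Mul(Rational(-107, 4), Pow(Add(28, P), -1)) (Function('s')(P, R) = Mul(Rational(-1, 4), Mul(Add(15, 92), Pow(Add(28, P), -1))) = Mul(Rational(-1, 4), Mul(107, Pow(Add(28, P), -1))) = Mul(Rational(-107, 4), Pow(Add(28, P), -1)))
Add(Mul(22998, Pow(Add(-19960, -406), -1)), Mul(Function('s')(Function('r')(7), Function('K')(-7, 13)), Pow(-21256, -1))) = Add(Mul(22998, Pow(Add(-19960, -406), -1)), Mul(Mul(-107, Pow(Add(112, Mul(4, 7)), -1)), Pow(-21256, -1))) = Add(Mul(22998, Pow(-20366, -1)), Mul(Mul(-107, Pow(Add(112, 28), -1)), Rational(-1, 21256))) = Add(Mul(22998, Rational(-1, 20366)), Mul(Mul(-107, Pow(140, -1)), Rational(-1, 21256))) = Add(Rational(-11499, 10183), Mul(Mul(-107, Rational(1, 140)), Rational(-1, 21256))) = Add(Rational(-11499, 10183), Mul(Rational(-107, 140), Rational(-1, 21256))) = Add(Rational(-11499, 10183), Rational(107, 2975840)) = Rational(-34218094579, 30302978720)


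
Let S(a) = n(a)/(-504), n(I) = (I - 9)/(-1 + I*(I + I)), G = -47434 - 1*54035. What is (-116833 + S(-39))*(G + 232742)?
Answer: -979437332354603/63861 ≈ -1.5337e+10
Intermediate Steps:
G = -101469 (G = -47434 - 54035 = -101469)
n(I) = (-9 + I)/(-1 + 2*I²) (n(I) = (-9 + I)/(-1 + I*(2*I)) = (-9 + I)/(-1 + 2*I²))
S(a) = -(-9 + a)/(504*(-1 + 2*a²)) (S(a) = ((-9 + a)/(-1 + 2*a²))/(-504) = ((-9 + a)/(-1 + 2*a²))*(-1/504) = -(-9 + a)/(504*(-1 + 2*a²)))
(-116833 + S(-39))*(G + 232742) = (-116833 + (9 - 1*(-39))/(504*(-1 + 2*(-39)²)))*(-101469 + 232742) = (-116833 + (9 + 39)/(504*(-1 + 2*1521)))*131273 = (-116833 + (1/504)*48/(-1 + 3042))*131273 = (-116833 + (1/504)*48/3041)*131273 = (-116833 + (1/504)*(1/3041)*48)*131273 = (-116833 + 2/63861)*131273 = -7461072211/63861*131273 = -979437332354603/63861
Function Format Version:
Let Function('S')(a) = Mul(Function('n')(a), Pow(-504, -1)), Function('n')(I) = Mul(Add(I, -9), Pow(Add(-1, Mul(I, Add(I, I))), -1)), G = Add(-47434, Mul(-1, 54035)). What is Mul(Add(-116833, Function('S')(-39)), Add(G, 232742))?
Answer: Rational(-979437332354603, 63861) ≈ -1.5337e+10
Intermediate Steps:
G = -101469 (G = Add(-47434, -54035) = -101469)
Function('n')(I) = Mul(Pow(Add(-1, Mul(2, Pow(I, 2))), -1), Add(-9, I)) (Function('n')(I) = Mul(Add(-9, I), Pow(Add(-1, Mul(I, Mul(2, I))), -1)) = Mul(Add(-9, I), Pow(Add(-1, Mul(2, Pow(I, 2))), -1)) = Mul(Pow(Add(-1, Mul(2, Pow(I, 2))), -1), Add(-9, I)))
Function('S')(a) = Mul(Rational(-1, 504), Pow(Add(-1, Mul(2, Pow(a, 2))), -1), Add(-9, a)) (Function('S')(a) = Mul(Mul(Pow(Add(-1, Mul(2, Pow(a, 2))), -1), Add(-9, a)), Pow(-504, -1)) = Mul(Mul(Pow(Add(-1, Mul(2, Pow(a, 2))), -1), Add(-9, a)), Rational(-1, 504)) = Mul(Rational(-1, 504), Pow(Add(-1, Mul(2, Pow(a, 2))), -1), Add(-9, a)))
Mul(Add(-116833, Function('S')(-39)), Add(G, 232742)) = Mul(Add(-116833, Mul(Rational(1, 504), Pow(Add(-1, Mul(2, Pow(-39, 2))), -1), Add(9, Mul(-1, -39)))), Add(-101469, 232742)) = Mul(Add(-116833, Mul(Rational(1, 504), Pow(Add(-1, Mul(2, 1521)), -1), Add(9, 39))), 131273) = Mul(Add(-116833, Mul(Rational(1, 504), Pow(Add(-1, 3042), -1), 48)), 131273) = Mul(Add(-116833, Mul(Rational(1, 504), Pow(3041, -1), 48)), 131273) = Mul(Add(-116833, Mul(Rational(1, 504), Rational(1, 3041), 48)), 131273) = Mul(Add(-116833, Rational(2, 63861)), 131273) = Mul(Rational(-7461072211, 63861), 131273) = Rational(-979437332354603, 63861)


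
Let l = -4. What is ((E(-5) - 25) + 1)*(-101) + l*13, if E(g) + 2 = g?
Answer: 3079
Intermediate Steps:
E(g) = -2 + g
((E(-5) - 25) + 1)*(-101) + l*13 = (((-2 - 5) - 25) + 1)*(-101) - 4*13 = ((-7 - 25) + 1)*(-101) - 52 = (-32 + 1)*(-101) - 52 = -31*(-101) - 52 = 3131 - 52 = 3079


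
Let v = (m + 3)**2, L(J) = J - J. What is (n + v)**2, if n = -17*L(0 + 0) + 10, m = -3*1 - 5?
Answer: 1225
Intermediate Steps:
m = -8 (m = -3 - 5 = -8)
L(J) = 0
n = 10 (n = -17*0 + 10 = 0 + 10 = 10)
v = 25 (v = (-8 + 3)**2 = (-5)**2 = 25)
(n + v)**2 = (10 + 25)**2 = 35**2 = 1225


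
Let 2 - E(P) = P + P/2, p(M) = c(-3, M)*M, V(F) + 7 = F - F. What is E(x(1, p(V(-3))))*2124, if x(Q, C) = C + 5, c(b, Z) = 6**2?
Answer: 791190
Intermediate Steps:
c(b, Z) = 36
V(F) = -7 (V(F) = -7 + (F - F) = -7 + 0 = -7)
p(M) = 36*M
x(Q, C) = 5 + C
E(P) = 2 - 3*P/2 (E(P) = 2 - (P + P/2) = 2 - 3*P/2)
E(x(1, p(V(-3))))*2124 = (2 - 3*(5 + 36*(-7))/2)*2124 = (2 - 3*(5 - 252)/2)*2124 = (2 - 3/2*(-247))*2124 = (2 + 741/2)*2124 = (745/2)*2124 = 791190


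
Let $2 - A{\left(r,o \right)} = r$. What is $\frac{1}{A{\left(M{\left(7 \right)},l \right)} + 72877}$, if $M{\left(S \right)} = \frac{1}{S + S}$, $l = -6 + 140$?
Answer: $\frac{14}{1020305} \approx 1.3721 \cdot 10^{-5}$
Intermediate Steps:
$l = 134$
$M{\left(S \right)} = \frac{1}{2 S}$
$A{\left(r,o \right)} = 2 - r$
$\frac{1}{A{\left(M{\left(7 \right)},l \right)} + 72877} = \frac{1}{\left(2 - \frac{1}{2 \cdot 7}\right) + 72877} = \frac{1}{\left(2 - \frac{1}{2} \cdot \frac{1}{7}\right) + 72877} = \frac{1}{\left(2 - \frac{1}{14}\right) + 72877} = \frac{1}{\frac{27}{14} + 72877} = \frac{1}{\frac{1020305}{14}} = \frac{14}{1020305}$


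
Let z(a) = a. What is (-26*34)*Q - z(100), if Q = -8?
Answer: 6972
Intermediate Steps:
(-26*34)*Q - z(100) = -26*34*(-8) - 1*100 = -884*(-8) - 100 = 7072 - 100 = 6972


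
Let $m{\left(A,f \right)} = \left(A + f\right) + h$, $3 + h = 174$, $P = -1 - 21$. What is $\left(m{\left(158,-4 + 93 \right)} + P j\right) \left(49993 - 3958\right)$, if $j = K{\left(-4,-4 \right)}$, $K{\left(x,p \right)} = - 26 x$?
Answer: $-86085450$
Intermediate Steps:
$P = -22$ ($P = -1 - 21 = -22$)
$h = 171$ ($h = -3 + 174 = 171$)
$m{\left(A,f \right)} = 171 + A + f$ ($m{\left(A,f \right)} = \left(A + f\right) + 171 = 171 + A + f$)
$j = 104$ ($j = \left(-26\right) \left(-4\right) = 104$)
$\left(m{\left(158,-4 + 93 \right)} + P j\right) \left(49993 - 3958\right) = \left(\left(171 + 158 + \left(-4 + 93\right)\right) - 2288\right) \left(49993 - 3958\right) = \left(\left(171 + 158 + 89\right) - 2288\right) 46035 = \left(418 - 2288\right) 46035 = \left(-1870\right) 46035 = -86085450$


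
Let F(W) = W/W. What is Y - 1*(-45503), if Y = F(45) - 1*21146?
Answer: 24358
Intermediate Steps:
F(W) = 1
Y = -21145 (Y = 1 - 1*21146 = 1 - 21146 = -21145)
Y - 1*(-45503) = -21145 - 1*(-45503) = -21145 + 45503 = 24358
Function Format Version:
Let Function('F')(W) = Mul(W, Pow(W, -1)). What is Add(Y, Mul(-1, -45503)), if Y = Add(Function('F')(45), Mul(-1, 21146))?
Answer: 24358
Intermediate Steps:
Function('F')(W) = 1
Y = -21145 (Y = Add(1, Mul(-1, 21146)) = Add(1, -21146) = -21145)
Add(Y, Mul(-1, -45503)) = Add(-21145, Mul(-1, -45503)) = Add(-21145, 45503) = 24358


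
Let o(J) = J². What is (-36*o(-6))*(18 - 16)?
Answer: -2592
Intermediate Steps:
(-36*o(-6))*(18 - 16) = (-36*(-6)²)*(18 - 16) = -36*36*2 = -1296*2 = -2592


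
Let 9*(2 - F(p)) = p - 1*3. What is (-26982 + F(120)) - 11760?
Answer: -38753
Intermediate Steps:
F(p) = 7/3 - p/9 (F(p) = 2 - (p - 1*3)/9 = 2 - (p - 3)/9 = 2 - (-3 + p)/9 = 2 + (1/3 - p/9) = 7/3 - p/9)
(-26982 + F(120)) - 11760 = (-26982 + (7/3 - 1/9*120)) - 11760 = (-26982 + (7/3 - 40/3)) - 11760 = (-26982 - 11) - 11760 = -26993 - 11760 = -38753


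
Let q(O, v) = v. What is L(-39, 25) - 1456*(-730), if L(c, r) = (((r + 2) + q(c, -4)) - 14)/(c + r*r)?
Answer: 622847689/586 ≈ 1.0629e+6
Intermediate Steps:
L(c, r) = (-16 + r)/(c + r²) (L(c, r) = (((r + 2) - 4) - 14)/(c + r*r) = (((2 + r) - 4) - 14)/(c + r²) = ((-2 + r) - 14)/(c + r²) = (-16 + r)/(c + r²))
L(-39, 25) - 1456*(-730) = (-16 + 25)/(-39 + 25²) - 1456*(-730) = 9/(-39 + 625) + 1062880 = 9/586 + 1062880 = 622847689/586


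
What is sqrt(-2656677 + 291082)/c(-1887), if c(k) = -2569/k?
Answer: 1887*I*sqrt(2365595)/2569 ≈ 1129.7*I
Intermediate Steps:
sqrt(-2656677 + 291082)/c(-1887) = sqrt(-2656677 + 291082)/((-2569/(-1887))) = sqrt(-2365595)/((-2569*(-1/1887))) = (I*sqrt(2365595))/(2569/1887) = (I*sqrt(2365595))*(1887/2569) = 1887*I*sqrt(2365595)/2569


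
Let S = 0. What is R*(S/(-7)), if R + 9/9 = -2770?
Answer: 0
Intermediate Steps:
R = -2771 (R = -1 - 2770 = -2771)
R*(S/(-7)) = -0/(-7) = -0*(-1)/7 = -2771*0 = 0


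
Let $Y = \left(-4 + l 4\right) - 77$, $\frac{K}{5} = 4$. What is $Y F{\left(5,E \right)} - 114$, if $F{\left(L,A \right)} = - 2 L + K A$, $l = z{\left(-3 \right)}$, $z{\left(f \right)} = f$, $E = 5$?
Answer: $-8484$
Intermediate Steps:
$K = 20$ ($K = 5 \cdot 4 = 20$)
$l = -3$
$F{\left(L,A \right)} = - 2 L + 20 A$
$Y = -93$ ($Y = \left(-4 - 12\right) - 77 = -16 - 77 = -93$)
$Y F{\left(5,E \right)} - 114 = - 93 \left(\left(-2\right) 5 + 20 \cdot 5\right) - 114 = - 93 \left(-10 + 100\right) - 114 = \left(-93\right) 90 - 114 = -8370 - 114 = -8484$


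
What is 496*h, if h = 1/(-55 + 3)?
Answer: -124/13 ≈ -9.5385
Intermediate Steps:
h = -1/52 (h = 1/(-52) = -1/52 ≈ -0.019231)
496*h = 496*(-1/52) = -124/13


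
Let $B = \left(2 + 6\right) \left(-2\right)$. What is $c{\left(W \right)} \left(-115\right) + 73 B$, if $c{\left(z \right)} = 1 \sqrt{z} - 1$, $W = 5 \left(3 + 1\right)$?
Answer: $-1053 - 230 \sqrt{5} \approx -1567.3$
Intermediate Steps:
$B = -16$ ($B = 8 \left(-2\right) = -16$)
$W = 20$ ($W = 5 \cdot 4 = 20$)
$c{\left(z \right)} = -1 + \sqrt{z}$ ($c{\left(z \right)} = \sqrt{z} - 1 = -1 + \sqrt{z}$)
$c{\left(W \right)} \left(-115\right) + 73 B = \left(-1 + \sqrt{20}\right) \left(-115\right) + 73 \left(-16\right) = \left(-1 + 2 \sqrt{5}\right) \left(-115\right) - 1168 = \left(115 - 230 \sqrt{5}\right) - 1168 = -1053 - 230 \sqrt{5}$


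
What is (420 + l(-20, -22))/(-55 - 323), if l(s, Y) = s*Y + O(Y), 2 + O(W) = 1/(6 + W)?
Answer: -1961/864 ≈ -2.2697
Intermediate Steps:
O(W) = -2 + 1/(6 + W)
l(s, Y) = Y*s + (-11 - 2*Y)/(6 + Y) (l(s, Y) = s*Y + (-11 - 2*Y)/(6 + Y) = Y*s + (-11 - 2*Y)/(6 + Y))
(420 + l(-20, -22))/(-55 - 323) = (420 + (-11 - 2*(-22) - 22*(-20)*(6 - 22))/(6 - 22))/(-55 - 323) = (420 + (-11 + 44 - 22*(-20)*(-16))/(-16))/(-378) = (420 - (-11 + 44 - 7040)/16)*(-1/378) = (420 - 1/16*(-7007))*(-1/378) = (420 + 7007/16)*(-1/378) = (13727/16)*(-1/378) = -1961/864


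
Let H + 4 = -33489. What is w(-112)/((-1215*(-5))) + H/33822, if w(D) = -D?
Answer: -22186879/22829850 ≈ -0.97184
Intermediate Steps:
H = -33493 (H = -4 - 33489 = -33493)
w(-112)/((-1215*(-5))) + H/33822 = (-1*(-112))/((-1215*(-5))) - 33493/33822 = 112/6075 - 33493*1/33822 = 112*(1/6075) - 33493/33822 = 112/6075 - 33493/33822 = -22186879/22829850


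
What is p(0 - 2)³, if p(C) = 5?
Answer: 125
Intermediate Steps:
p(0 - 2)³ = 5³ = 125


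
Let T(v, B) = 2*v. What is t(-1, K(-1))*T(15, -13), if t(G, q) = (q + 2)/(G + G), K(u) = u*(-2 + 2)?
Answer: -30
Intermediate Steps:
K(u) = 0 (K(u) = u*0 = 0)
t(G, q) = (2 + q)/(2*G) (t(G, q) = (2 + q)/((2*G)) = (2 + q)*(1/(2*G)) = (2 + q)/(2*G))
t(-1, K(-1))*T(15, -13) = ((½)*(2 + 0)/(-1))*(2*15) = ((½)*(-1)*2)*30 = -1*30 = -30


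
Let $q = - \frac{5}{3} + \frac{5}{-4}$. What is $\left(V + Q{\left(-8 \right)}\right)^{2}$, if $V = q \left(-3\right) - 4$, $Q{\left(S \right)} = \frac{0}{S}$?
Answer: $\frac{361}{16} \approx 22.563$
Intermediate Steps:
$Q{\left(S \right)} = 0$
$q = - \frac{35}{12}$ ($q = \left(-5\right) \frac{1}{3} + 5 \left(- \frac{1}{4}\right) = - \frac{5}{3} - \frac{5}{4} = - \frac{35}{12} \approx -2.9167$)
$V = \frac{19}{4}$ ($V = \left(- \frac{35}{12}\right) \left(-3\right) - 4 = \frac{35}{4} - 4 = \frac{19}{4} \approx 4.75$)
$\left(V + Q{\left(-8 \right)}\right)^{2} = \left(\frac{19}{4} + 0\right)^{2} = \left(\frac{19}{4}\right)^{2} = \frac{361}{16}$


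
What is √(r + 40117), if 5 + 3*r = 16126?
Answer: 2*√102354/3 ≈ 213.29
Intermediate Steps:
r = 16121/3 (r = -5/3 + (⅓)*16126 = -5/3 + 16126/3 = 16121/3 ≈ 5373.7)
√(r + 40117) = √(16121/3 + 40117) = √(136472/3) = 2*√102354/3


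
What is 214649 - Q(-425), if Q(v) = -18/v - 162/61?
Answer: 5564843077/25925 ≈ 2.1465e+5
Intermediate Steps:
Q(v) = -162/61 - 18/v (Q(v) = -18/v - 162*1/61 = -18/v - 162/61 = -162/61 - 18/v)
214649 - Q(-425) = 214649 - (-162/61 - 18/(-425)) = 214649 - (-162/61 - 18*(-1/425)) = 214649 - (-162/61 + 18/425) = 214649 - 1*(-67752/25925) = 214649 + 67752/25925 = 5564843077/25925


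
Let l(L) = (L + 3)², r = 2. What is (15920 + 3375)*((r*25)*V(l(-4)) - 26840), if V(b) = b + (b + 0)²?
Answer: -515948300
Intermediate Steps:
l(L) = (3 + L)²
V(b) = b + b²
(15920 + 3375)*((r*25)*V(l(-4)) - 26840) = (15920 + 3375)*((2*25)*((3 - 4)²*(1 + (3 - 4)²)) - 26840) = 19295*(50*((-1)²*(1 + (-1)²)) - 26840) = 19295*(50*(1*(1 + 1)) - 26840) = 19295*(50*(1*2) - 26840) = 19295*(50*2 - 26840) = 19295*(100 - 26840) = 19295*(-26740) = -515948300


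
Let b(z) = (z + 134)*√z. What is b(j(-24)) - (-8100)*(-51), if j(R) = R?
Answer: -413100 + 220*I*√6 ≈ -4.131e+5 + 538.89*I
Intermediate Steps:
b(z) = √z*(134 + z) (b(z) = (134 + z)*√z = √z*(134 + z))
b(j(-24)) - (-8100)*(-51) = √(-24)*(134 - 24) - (-8100)*(-51) = (2*I*√6)*110 - 1*413100 = 220*I*√6 - 413100 = -413100 + 220*I*√6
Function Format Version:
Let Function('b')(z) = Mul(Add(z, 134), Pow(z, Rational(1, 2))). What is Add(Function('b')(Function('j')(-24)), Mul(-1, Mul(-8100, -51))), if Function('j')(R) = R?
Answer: Add(-413100, Mul(220, I, Pow(6, Rational(1, 2)))) ≈ Add(-4.1310e+5, Mul(538.89, I))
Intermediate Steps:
Function('b')(z) = Mul(Pow(z, Rational(1, 2)), Add(134, z)) (Function('b')(z) = Mul(Add(134, z), Pow(z, Rational(1, 2))) = Mul(Pow(z, Rational(1, 2)), Add(134, z)))
Add(Function('b')(Function('j')(-24)), Mul(-1, Mul(-8100, -51))) = Add(Mul(Pow(-24, Rational(1, 2)), Add(134, -24)), Mul(-1, Mul(-8100, -51))) = Add(Mul(Mul(2, I, Pow(6, Rational(1, 2))), 110), Mul(-1, 413100)) = Add(Mul(220, I, Pow(6, Rational(1, 2))), -413100) = Add(-413100, Mul(220, I, Pow(6, Rational(1, 2))))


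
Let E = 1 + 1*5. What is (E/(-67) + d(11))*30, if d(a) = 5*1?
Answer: 9870/67 ≈ 147.31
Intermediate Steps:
d(a) = 5
E = 6 (E = 1 + 5 = 6)
(E/(-67) + d(11))*30 = (6/(-67) + 5)*30 = (6*(-1/67) + 5)*30 = (-6/67 + 5)*30 = (329/67)*30 = 9870/67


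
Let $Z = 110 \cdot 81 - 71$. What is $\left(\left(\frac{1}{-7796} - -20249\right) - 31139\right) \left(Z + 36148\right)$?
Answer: $- \frac{3819326165267}{7796} \approx -4.8991 \cdot 10^{8}$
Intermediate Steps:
$Z = 8839$ ($Z = 8910 - 71 = 8839$)
$\left(\left(\frac{1}{-7796} - -20249\right) - 31139\right) \left(Z + 36148\right) = \left(\left(\frac{1}{-7796} - -20249\right) - 31139\right) \left(8839 + 36148\right) = \left(\left(- \frac{1}{7796} + 20249\right) - 31139\right) 44987 = \left(\frac{157861203}{7796} - 31139\right) 44987 = \left(- \frac{84898441}{7796}\right) 44987 = - \frac{3819326165267}{7796}$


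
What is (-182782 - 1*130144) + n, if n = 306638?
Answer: -6288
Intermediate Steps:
(-182782 - 1*130144) + n = (-182782 - 1*130144) + 306638 = (-182782 - 130144) + 306638 = -312926 + 306638 = -6288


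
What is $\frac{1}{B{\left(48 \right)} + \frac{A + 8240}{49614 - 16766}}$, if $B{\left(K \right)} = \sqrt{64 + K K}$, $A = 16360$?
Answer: $- \frac{12625950}{39913215223} + \frac{134873888 \sqrt{37}}{39913215223} \approx 0.020238$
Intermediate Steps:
$B{\left(K \right)} = \sqrt{64 + K^{2}}$
$\frac{1}{B{\left(48 \right)} + \frac{A + 8240}{49614 - 16766}} = \frac{1}{\sqrt{64 + 48^{2}} + \frac{16360 + 8240}{49614 - 16766}} = \frac{1}{\sqrt{64 + 2304} + \frac{24600}{32848}} = \frac{1}{\sqrt{2368} + 24600 \cdot \frac{1}{32848}} = \frac{1}{8 \sqrt{37} + \frac{3075}{4106}} = \frac{1}{\frac{3075}{4106} + 8 \sqrt{37}}$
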